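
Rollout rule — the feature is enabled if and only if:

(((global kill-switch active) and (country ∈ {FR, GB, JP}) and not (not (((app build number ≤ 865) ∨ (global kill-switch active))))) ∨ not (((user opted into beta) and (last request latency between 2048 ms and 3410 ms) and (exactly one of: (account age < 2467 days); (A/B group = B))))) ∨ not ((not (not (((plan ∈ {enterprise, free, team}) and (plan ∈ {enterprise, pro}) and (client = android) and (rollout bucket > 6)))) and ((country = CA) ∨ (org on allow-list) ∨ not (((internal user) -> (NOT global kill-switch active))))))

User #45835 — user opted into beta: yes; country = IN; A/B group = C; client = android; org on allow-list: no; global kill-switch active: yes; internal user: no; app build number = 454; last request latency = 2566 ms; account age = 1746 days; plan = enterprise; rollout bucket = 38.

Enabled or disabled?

Enabled

Atomic conditions:
  global kill-switch active: yes → true
  country ∈ {FR, GB, JP}: IN is not in the set → false
  app build number ≤ 865: 454 ≤ 865 is true
  user opted into beta: yes → true
  last request latency between 2048 ms and 3410 ms: 2566 in [2048, 3410] is true
  account age < 2467 days: 1746 < 2467 is true
  A/B group = B: C == B is false
  plan ∈ {enterprise, free, team}: enterprise is in the set → true
  plan ∈ {enterprise, pro}: enterprise is in the set → true
  client = android: android == android is true
  rollout bucket > 6: 38 > 6 is true
  country = CA: IN == CA is false
  org on allow-list: no → false
  internal user: no → false
  NOT global kill-switch active: yes → false
Combine:
[1.1.3.1.1] true OR true = true
[1.1.3.1] NOT true = false
[1.1.3] NOT false = true
[1.1] true AND false AND true = false
[1.2.1.3] exactly-one(true, false) = true
[1.2.1] true AND true AND true = true
[1.2] NOT true = false
[1] false OR false = false
[2.1.1.1.1] true AND true AND true AND true = true
[2.1.1.1] NOT true = false
[2.1.1] NOT false = true
[2.1.2.3.1] false → false (antecedent false ⇒ implication holds) = true
[2.1.2.3] NOT true = false
[2.1.2] false OR false OR false = false
[2.1] true AND false = false
[2] NOT false = true
[root] false OR true = true
Overall: true → enabled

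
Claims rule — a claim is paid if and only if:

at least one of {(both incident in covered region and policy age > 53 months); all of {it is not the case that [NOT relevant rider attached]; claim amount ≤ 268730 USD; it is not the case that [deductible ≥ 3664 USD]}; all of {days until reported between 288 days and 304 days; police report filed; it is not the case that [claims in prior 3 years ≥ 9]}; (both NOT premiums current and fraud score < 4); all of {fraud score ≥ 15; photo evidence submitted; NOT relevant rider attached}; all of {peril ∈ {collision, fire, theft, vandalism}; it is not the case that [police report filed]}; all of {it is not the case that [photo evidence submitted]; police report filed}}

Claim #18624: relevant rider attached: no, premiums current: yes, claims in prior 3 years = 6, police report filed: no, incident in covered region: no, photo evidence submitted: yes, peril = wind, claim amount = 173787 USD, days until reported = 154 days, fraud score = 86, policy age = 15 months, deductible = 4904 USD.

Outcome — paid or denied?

Paid

Atomic conditions:
  incident in covered region: no → false
  policy age > 53 months: 15 > 53 is false
  NOT relevant rider attached: no → true
  claim amount ≤ 268730 USD: 173787 ≤ 268730 is true
  deductible ≥ 3664 USD: 4904 ≥ 3664 is true
  days until reported between 288 days and 304 days: 154 in [288, 304] is false
  police report filed: no → false
  claims in prior 3 years ≥ 9: 6 ≥ 9 is false
  NOT premiums current: yes → false
  fraud score < 4: 86 < 4 is false
  fraud score ≥ 15: 86 ≥ 15 is true
  photo evidence submitted: yes → true
  peril ∈ {collision, fire, theft, vandalism}: wind is not in the set → false
Combine:
[1] false AND false = false
[2.1] NOT true = false
[2.3] NOT true = false
[2] false AND true AND false = false
[3.3] NOT false = true
[3] false AND false AND true = false
[4] false AND false = false
[5] true AND true AND true = true
[6.2] NOT false = true
[6] false AND true = false
[7.1] NOT true = false
[7] false AND false = false
[root] false OR false OR false OR false OR true OR false OR false = true
Overall: true → paid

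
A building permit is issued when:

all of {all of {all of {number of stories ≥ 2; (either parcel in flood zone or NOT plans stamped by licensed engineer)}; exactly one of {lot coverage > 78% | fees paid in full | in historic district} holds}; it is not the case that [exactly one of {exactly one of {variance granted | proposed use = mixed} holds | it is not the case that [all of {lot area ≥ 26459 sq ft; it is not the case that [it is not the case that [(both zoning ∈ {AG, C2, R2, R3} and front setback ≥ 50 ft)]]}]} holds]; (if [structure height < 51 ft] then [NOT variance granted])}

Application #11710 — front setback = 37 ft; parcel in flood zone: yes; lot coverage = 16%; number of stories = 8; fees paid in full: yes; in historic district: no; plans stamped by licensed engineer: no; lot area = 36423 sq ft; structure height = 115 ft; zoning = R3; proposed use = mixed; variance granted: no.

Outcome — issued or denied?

Issued

Atomic conditions:
  number of stories ≥ 2: 8 ≥ 2 is true
  parcel in flood zone: yes → true
  NOT plans stamped by licensed engineer: no → true
  lot coverage > 78%: 16 > 78 is false
  fees paid in full: yes → true
  in historic district: no → false
  variance granted: no → false
  proposed use = mixed: mixed == mixed is true
  lot area ≥ 26459 sq ft: 36423 ≥ 26459 is true
  zoning ∈ {AG, C2, R2, R3}: R3 is in the set → true
  front setback ≥ 50 ft: 37 ≥ 50 is false
  structure height < 51 ft: 115 < 51 is false
  NOT variance granted: no → true
Combine:
[1.1.2] true OR true = true
[1.1] true AND true = true
[1.2] exactly-one(false, true, false) = true
[1] true AND true = true
[2.1.1] exactly-one(false, true) = true
[2.1.2.1.2.1.1] true AND false = false
[2.1.2.1.2.1] NOT false = true
[2.1.2.1.2] NOT true = false
[2.1.2.1] true AND false = false
[2.1.2] NOT false = true
[2.1] exactly-one(true, true) = false
[2] NOT false = true
[3] false → true (antecedent false ⇒ implication holds) = true
[root] true AND true AND true = true
Overall: true → issued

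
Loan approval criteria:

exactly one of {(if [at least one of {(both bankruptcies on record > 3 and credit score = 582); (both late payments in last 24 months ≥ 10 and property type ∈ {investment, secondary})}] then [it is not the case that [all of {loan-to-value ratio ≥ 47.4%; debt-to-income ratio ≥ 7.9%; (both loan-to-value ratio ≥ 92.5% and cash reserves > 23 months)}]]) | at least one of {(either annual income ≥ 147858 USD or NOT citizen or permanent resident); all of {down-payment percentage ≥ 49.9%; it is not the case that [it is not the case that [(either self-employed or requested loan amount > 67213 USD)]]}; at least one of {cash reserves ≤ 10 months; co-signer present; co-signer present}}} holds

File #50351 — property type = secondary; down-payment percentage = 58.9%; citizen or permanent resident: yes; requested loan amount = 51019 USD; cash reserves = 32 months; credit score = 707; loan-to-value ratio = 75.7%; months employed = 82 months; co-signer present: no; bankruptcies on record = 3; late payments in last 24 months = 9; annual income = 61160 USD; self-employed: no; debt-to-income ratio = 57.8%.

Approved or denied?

Approved

Atomic conditions:
  bankruptcies on record > 3: 3 > 3 is false
  credit score = 582: 707 == 582 is false
  late payments in last 24 months ≥ 10: 9 ≥ 10 is false
  property type ∈ {investment, secondary}: secondary is in the set → true
  loan-to-value ratio ≥ 47.4%: 75.7 ≥ 47.4 is true
  debt-to-income ratio ≥ 7.9%: 57.8 ≥ 7.9 is true
  loan-to-value ratio ≥ 92.5%: 75.7 ≥ 92.5 is false
  cash reserves > 23 months: 32 > 23 is true
  annual income ≥ 147858 USD: 61160 ≥ 147858 is false
  NOT citizen or permanent resident: yes → false
  down-payment percentage ≥ 49.9%: 58.9 ≥ 49.9 is true
  self-employed: no → false
  requested loan amount > 67213 USD: 51019 > 67213 is false
  cash reserves ≤ 10 months: 32 ≤ 10 is false
  co-signer present: no → false
Combine:
[1.1.1] false AND false = false
[1.1.2] false AND true = false
[1.1] false OR false = false
[1.2.1.3] false AND true = false
[1.2.1] true AND true AND false = false
[1.2] NOT false = true
[1] false → true (antecedent false ⇒ implication holds) = true
[2.1] false OR false = false
[2.2.2.1.1] false OR false = false
[2.2.2.1] NOT false = true
[2.2.2] NOT true = false
[2.2] true AND false = false
[2.3] false OR false OR false = false
[2] false OR false OR false = false
[root] exactly-one(true, false) = true
Overall: true → approved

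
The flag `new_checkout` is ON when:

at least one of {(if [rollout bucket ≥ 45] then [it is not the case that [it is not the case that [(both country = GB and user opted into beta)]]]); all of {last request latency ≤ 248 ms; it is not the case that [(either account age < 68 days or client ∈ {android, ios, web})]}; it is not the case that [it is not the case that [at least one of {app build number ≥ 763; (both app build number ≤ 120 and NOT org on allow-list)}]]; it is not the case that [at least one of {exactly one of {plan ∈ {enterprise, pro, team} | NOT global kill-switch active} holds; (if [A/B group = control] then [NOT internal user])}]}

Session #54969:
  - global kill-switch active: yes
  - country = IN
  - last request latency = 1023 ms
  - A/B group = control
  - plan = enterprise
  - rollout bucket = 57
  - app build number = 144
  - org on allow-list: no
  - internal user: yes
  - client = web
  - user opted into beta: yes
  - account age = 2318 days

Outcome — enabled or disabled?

Atomic conditions:
  rollout bucket ≥ 45: 57 ≥ 45 is true
  country = GB: IN == GB is false
  user opted into beta: yes → true
  last request latency ≤ 248 ms: 1023 ≤ 248 is false
  account age < 68 days: 2318 < 68 is false
  client ∈ {android, ios, web}: web is in the set → true
  app build number ≥ 763: 144 ≥ 763 is false
  app build number ≤ 120: 144 ≤ 120 is false
  NOT org on allow-list: no → true
  plan ∈ {enterprise, pro, team}: enterprise is in the set → true
  NOT global kill-switch active: yes → false
  A/B group = control: control == control is true
  NOT internal user: yes → false
Combine:
[1.2.1.1] false AND true = false
[1.2.1] NOT false = true
[1.2] NOT true = false
[1] true → false = false
[2.2.1] false OR true = true
[2.2] NOT true = false
[2] false AND false = false
[3.1.1.2] false AND true = false
[3.1.1] false OR false = false
[3.1] NOT false = true
[3] NOT true = false
[4.1.1] exactly-one(true, false) = true
[4.1.2] true → false = false
[4.1] true OR false = true
[4] NOT true = false
[root] false OR false OR false OR false = false
Overall: false → disabled

Disabled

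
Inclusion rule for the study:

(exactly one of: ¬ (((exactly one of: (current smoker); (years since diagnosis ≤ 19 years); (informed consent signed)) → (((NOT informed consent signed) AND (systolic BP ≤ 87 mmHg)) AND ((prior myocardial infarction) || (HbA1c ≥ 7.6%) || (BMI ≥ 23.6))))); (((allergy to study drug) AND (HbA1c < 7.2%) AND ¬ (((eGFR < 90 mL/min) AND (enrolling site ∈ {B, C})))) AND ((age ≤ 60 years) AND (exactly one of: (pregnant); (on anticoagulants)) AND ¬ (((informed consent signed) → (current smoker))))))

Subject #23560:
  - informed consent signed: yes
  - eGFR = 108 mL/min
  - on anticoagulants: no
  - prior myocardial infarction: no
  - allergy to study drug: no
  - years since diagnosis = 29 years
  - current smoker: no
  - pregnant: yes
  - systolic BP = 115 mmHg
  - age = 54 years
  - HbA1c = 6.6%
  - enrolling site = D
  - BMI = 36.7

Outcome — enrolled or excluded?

Enrolled

Atomic conditions:
  current smoker: no → false
  years since diagnosis ≤ 19 years: 29 ≤ 19 is false
  informed consent signed: yes → true
  NOT informed consent signed: yes → false
  systolic BP ≤ 87 mmHg: 115 ≤ 87 is false
  prior myocardial infarction: no → false
  HbA1c ≥ 7.6%: 6.6 ≥ 7.6 is false
  BMI ≥ 23.6: 36.7 ≥ 23.6 is true
  allergy to study drug: no → false
  HbA1c < 7.2%: 6.6 < 7.2 is true
  eGFR < 90 mL/min: 108 < 90 is false
  enrolling site ∈ {B, C}: D is not in the set → false
  age ≤ 60 years: 54 ≤ 60 is true
  pregnant: yes → true
  on anticoagulants: no → false
Combine:
[1.1.1] exactly-one(false, false, true) = true
[1.1.2.1] false AND false = false
[1.1.2.2] false OR false OR true = true
[1.1.2] false AND true = false
[1.1] true → false = false
[1] NOT false = true
[2.1.3.1] false AND false = false
[2.1.3] NOT false = true
[2.1] false AND true AND true = false
[2.2.2] exactly-one(true, false) = true
[2.2.3.1] true → false = false
[2.2.3] NOT false = true
[2.2] true AND true AND true = true
[2] false AND true = false
[root] exactly-one(true, false) = true
Overall: true → enrolled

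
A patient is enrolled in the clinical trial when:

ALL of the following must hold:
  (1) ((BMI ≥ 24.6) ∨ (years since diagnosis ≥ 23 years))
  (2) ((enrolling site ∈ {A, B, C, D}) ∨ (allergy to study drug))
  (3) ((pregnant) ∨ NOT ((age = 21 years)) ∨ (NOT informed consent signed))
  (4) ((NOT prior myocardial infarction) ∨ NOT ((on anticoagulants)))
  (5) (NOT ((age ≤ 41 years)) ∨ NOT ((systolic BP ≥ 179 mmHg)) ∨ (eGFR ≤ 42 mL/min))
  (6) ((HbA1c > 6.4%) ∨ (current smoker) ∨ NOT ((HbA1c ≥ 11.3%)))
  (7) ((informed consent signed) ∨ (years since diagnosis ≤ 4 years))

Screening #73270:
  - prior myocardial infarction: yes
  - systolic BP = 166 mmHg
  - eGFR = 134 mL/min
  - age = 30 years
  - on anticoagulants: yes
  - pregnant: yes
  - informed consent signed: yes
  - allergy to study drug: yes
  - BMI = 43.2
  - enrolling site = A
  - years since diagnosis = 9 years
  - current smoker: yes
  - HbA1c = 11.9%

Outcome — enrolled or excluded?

Atomic conditions:
  BMI ≥ 24.6: 43.2 ≥ 24.6 is true
  years since diagnosis ≥ 23 years: 9 ≥ 23 is false
  enrolling site ∈ {A, B, C, D}: A is in the set → true
  allergy to study drug: yes → true
  pregnant: yes → true
  age = 21 years: 30 == 21 is false
  NOT informed consent signed: yes → false
  NOT prior myocardial infarction: yes → false
  on anticoagulants: yes → true
  age ≤ 41 years: 30 ≤ 41 is true
  systolic BP ≥ 179 mmHg: 166 ≥ 179 is false
  eGFR ≤ 42 mL/min: 134 ≤ 42 is false
  HbA1c > 6.4%: 11.9 > 6.4 is true
  current smoker: yes → true
  HbA1c ≥ 11.3%: 11.9 ≥ 11.3 is true
  informed consent signed: yes → true
  years since diagnosis ≤ 4 years: 9 ≤ 4 is false
Combine:
[1] true OR false = true
[2] true OR true = true
[3.2] NOT false = true
[3] true OR true OR false = true
[4.2] NOT true = false
[4] false OR false = false
[5.1] NOT true = false
[5.2] NOT false = true
[5] false OR true OR false = true
[6.3] NOT true = false
[6] true OR true OR false = true
[7] true OR false = true
[root] true AND true AND true AND false AND true AND true AND true = false
Overall: false → excluded

Excluded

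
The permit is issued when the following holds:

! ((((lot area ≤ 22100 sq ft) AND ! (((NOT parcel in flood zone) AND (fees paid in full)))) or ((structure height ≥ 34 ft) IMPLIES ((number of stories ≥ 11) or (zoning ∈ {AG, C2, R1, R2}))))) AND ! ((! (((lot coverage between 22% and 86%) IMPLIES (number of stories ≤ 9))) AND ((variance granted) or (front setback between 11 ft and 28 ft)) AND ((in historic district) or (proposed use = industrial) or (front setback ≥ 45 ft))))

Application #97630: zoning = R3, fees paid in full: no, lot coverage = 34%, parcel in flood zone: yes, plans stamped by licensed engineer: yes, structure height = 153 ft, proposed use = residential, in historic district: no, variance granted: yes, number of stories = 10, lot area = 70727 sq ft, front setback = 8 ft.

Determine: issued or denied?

Issued

Atomic conditions:
  lot area ≤ 22100 sq ft: 70727 ≤ 22100 is false
  NOT parcel in flood zone: yes → false
  fees paid in full: no → false
  structure height ≥ 34 ft: 153 ≥ 34 is true
  number of stories ≥ 11: 10 ≥ 11 is false
  zoning ∈ {AG, C2, R1, R2}: R3 is not in the set → false
  lot coverage between 22% and 86%: 34 in [22, 86] is true
  number of stories ≤ 9: 10 ≤ 9 is false
  variance granted: yes → true
  front setback between 11 ft and 28 ft: 8 in [11, 28] is false
  in historic district: no → false
  proposed use = industrial: residential == industrial is false
  front setback ≥ 45 ft: 8 ≥ 45 is false
Combine:
[1.1.1.2.1] false AND false = false
[1.1.1.2] NOT false = true
[1.1.1] false AND true = false
[1.1.2.2] false OR false = false
[1.1.2] true → false = false
[1.1] false OR false = false
[1] NOT false = true
[2.1.1.1] true → false = false
[2.1.1] NOT false = true
[2.1.2] true OR false = true
[2.1.3] false OR false OR false = false
[2.1] true AND true AND false = false
[2] NOT false = true
[root] true AND true = true
Overall: true → issued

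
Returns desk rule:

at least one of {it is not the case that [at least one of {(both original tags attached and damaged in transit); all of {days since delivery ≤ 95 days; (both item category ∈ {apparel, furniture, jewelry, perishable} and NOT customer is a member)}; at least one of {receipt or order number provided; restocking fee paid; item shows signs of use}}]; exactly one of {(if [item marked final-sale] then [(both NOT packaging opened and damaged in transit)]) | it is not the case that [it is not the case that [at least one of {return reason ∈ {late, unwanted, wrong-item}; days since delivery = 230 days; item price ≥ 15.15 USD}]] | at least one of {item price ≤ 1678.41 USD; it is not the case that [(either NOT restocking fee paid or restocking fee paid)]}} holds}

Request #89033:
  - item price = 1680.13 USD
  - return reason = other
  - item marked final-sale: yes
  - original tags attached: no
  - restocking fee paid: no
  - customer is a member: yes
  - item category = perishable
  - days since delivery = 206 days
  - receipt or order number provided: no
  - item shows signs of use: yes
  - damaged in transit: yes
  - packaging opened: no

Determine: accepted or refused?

Refused

Atomic conditions:
  original tags attached: no → false
  damaged in transit: yes → true
  days since delivery ≤ 95 days: 206 ≤ 95 is false
  item category ∈ {apparel, furniture, jewelry, perishable}: perishable is in the set → true
  NOT customer is a member: yes → false
  receipt or order number provided: no → false
  restocking fee paid: no → false
  item shows signs of use: yes → true
  item marked final-sale: yes → true
  NOT packaging opened: no → true
  return reason ∈ {late, unwanted, wrong-item}: other is not in the set → false
  days since delivery = 230 days: 206 == 230 is false
  item price ≥ 15.15 USD: 1680.13 ≥ 15.15 is true
  item price ≤ 1678.41 USD: 1680.13 ≤ 1678.41 is false
  NOT restocking fee paid: no → true
Combine:
[1.1.1] false AND true = false
[1.1.2.2] true AND false = false
[1.1.2] false AND false = false
[1.1.3] false OR false OR true = true
[1.1] false OR false OR true = true
[1] NOT true = false
[2.1.2] true AND true = true
[2.1] true → true = true
[2.2.1.1] false OR false OR true = true
[2.2.1] NOT true = false
[2.2] NOT false = true
[2.3.2.1] true OR false = true
[2.3.2] NOT true = false
[2.3] false OR false = false
[2] exactly-one(true, true, false) = false
[root] false OR false = false
Overall: false → refused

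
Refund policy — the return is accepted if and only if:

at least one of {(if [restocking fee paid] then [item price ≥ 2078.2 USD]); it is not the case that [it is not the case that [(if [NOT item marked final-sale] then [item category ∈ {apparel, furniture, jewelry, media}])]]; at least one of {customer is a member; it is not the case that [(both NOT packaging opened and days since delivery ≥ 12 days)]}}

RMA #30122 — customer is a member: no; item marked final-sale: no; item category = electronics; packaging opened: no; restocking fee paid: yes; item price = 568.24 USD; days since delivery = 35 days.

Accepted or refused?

Refused

Atomic conditions:
  restocking fee paid: yes → true
  item price ≥ 2078.2 USD: 568.24 ≥ 2078.2 is false
  NOT item marked final-sale: no → true
  item category ∈ {apparel, furniture, jewelry, media}: electronics is not in the set → false
  customer is a member: no → false
  NOT packaging opened: no → true
  days since delivery ≥ 12 days: 35 ≥ 12 is true
Combine:
[1] true → false = false
[2.1.1] true → false = false
[2.1] NOT false = true
[2] NOT true = false
[3.2.1] true AND true = true
[3.2] NOT true = false
[3] false OR false = false
[root] false OR false OR false = false
Overall: false → refused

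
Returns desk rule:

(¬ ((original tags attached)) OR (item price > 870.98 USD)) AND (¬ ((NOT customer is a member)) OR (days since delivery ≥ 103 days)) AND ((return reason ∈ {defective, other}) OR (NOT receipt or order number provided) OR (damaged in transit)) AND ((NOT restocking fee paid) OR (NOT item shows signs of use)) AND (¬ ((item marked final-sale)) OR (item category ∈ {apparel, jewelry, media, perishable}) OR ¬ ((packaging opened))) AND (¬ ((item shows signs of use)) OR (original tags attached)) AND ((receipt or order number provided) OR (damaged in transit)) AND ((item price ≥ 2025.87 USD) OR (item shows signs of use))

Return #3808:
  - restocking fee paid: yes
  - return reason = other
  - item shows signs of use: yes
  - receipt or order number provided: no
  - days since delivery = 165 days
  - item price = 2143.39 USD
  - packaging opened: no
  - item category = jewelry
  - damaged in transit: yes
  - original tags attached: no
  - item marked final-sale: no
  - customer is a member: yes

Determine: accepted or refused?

Atomic conditions:
  original tags attached: no → false
  item price > 870.98 USD: 2143.39 > 870.98 is true
  NOT customer is a member: yes → false
  days since delivery ≥ 103 days: 165 ≥ 103 is true
  return reason ∈ {defective, other}: other is in the set → true
  NOT receipt or order number provided: no → true
  damaged in transit: yes → true
  NOT restocking fee paid: yes → false
  NOT item shows signs of use: yes → false
  item marked final-sale: no → false
  item category ∈ {apparel, jewelry, media, perishable}: jewelry is in the set → true
  packaging opened: no → false
  item shows signs of use: yes → true
  receipt or order number provided: no → false
  item price ≥ 2025.87 USD: 2143.39 ≥ 2025.87 is true
Combine:
[1.1] NOT false = true
[1] true OR true = true
[2.1] NOT false = true
[2] true OR true = true
[3] true OR true OR true = true
[4] false OR false = false
[5.1] NOT false = true
[5.3] NOT false = true
[5] true OR true OR true = true
[6.1] NOT true = false
[6] false OR false = false
[7] false OR true = true
[8] true OR true = true
[root] true AND true AND true AND false AND true AND false AND true AND true = false
Overall: false → refused

Refused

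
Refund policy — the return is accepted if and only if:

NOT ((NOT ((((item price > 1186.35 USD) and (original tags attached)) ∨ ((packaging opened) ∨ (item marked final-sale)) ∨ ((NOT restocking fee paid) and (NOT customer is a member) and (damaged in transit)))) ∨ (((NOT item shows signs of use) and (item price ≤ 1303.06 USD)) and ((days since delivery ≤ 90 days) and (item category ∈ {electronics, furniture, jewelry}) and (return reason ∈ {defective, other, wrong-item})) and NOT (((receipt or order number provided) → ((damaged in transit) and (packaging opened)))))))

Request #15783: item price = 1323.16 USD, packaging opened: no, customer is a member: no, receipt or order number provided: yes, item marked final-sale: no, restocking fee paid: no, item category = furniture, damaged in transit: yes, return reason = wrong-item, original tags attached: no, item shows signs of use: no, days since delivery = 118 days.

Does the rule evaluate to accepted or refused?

Accepted

Atomic conditions:
  item price > 1186.35 USD: 1323.16 > 1186.35 is true
  original tags attached: no → false
  packaging opened: no → false
  item marked final-sale: no → false
  NOT restocking fee paid: no → true
  NOT customer is a member: no → true
  damaged in transit: yes → true
  NOT item shows signs of use: no → true
  item price ≤ 1303.06 USD: 1323.16 ≤ 1303.06 is false
  days since delivery ≤ 90 days: 118 ≤ 90 is false
  item category ∈ {electronics, furniture, jewelry}: furniture is in the set → true
  return reason ∈ {defective, other, wrong-item}: wrong-item is in the set → true
  receipt or order number provided: yes → true
Combine:
[1.1.1.1] true AND false = false
[1.1.1.2] false OR false = false
[1.1.1.3] true AND true AND true = true
[1.1.1] false OR false OR true = true
[1.1] NOT true = false
[1.2.1] true AND false = false
[1.2.2] false AND true AND true = false
[1.2.3.1.2] true AND false = false
[1.2.3.1] true → false = false
[1.2.3] NOT false = true
[1.2] false AND false AND true = false
[1] false OR false = false
[root] NOT false = true
Overall: true → accepted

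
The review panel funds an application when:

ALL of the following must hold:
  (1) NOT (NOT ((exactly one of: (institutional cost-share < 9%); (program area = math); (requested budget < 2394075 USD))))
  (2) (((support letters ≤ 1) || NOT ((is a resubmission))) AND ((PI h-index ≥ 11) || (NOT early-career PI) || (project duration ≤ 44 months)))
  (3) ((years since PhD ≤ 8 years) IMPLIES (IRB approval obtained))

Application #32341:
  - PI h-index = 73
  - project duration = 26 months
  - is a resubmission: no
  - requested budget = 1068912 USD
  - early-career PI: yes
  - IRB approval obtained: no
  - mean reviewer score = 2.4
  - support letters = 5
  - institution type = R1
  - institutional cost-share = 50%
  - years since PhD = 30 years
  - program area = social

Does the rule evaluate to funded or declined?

Funded

Atomic conditions:
  institutional cost-share < 9%: 50 < 9 is false
  program area = math: social == math is false
  requested budget < 2394075 USD: 1068912 < 2394075 is true
  support letters ≤ 1: 5 ≤ 1 is false
  is a resubmission: no → false
  PI h-index ≥ 11: 73 ≥ 11 is true
  NOT early-career PI: yes → false
  project duration ≤ 44 months: 26 ≤ 44 is true
  years since PhD ≤ 8 years: 30 ≤ 8 is false
  IRB approval obtained: no → false
Combine:
[1.1.1] exactly-one(false, false, true) = true
[1.1] NOT true = false
[1] NOT false = true
[2.1.2] NOT false = true
[2.1] false OR true = true
[2.2] true OR false OR true = true
[2] true AND true = true
[3] false → false (antecedent false ⇒ implication holds) = true
[root] true AND true AND true = true
Overall: true → funded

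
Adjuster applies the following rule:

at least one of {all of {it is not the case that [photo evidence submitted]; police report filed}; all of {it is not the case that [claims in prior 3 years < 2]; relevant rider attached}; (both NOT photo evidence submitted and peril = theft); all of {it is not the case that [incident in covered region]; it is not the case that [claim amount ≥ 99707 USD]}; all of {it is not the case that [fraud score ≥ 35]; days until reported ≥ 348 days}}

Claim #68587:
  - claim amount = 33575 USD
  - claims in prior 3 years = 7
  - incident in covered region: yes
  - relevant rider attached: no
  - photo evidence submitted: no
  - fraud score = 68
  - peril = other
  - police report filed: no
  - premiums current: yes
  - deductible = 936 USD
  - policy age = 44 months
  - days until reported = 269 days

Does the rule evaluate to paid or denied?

Atomic conditions:
  photo evidence submitted: no → false
  police report filed: no → false
  claims in prior 3 years < 2: 7 < 2 is false
  relevant rider attached: no → false
  NOT photo evidence submitted: no → true
  peril = theft: other == theft is false
  incident in covered region: yes → true
  claim amount ≥ 99707 USD: 33575 ≥ 99707 is false
  fraud score ≥ 35: 68 ≥ 35 is true
  days until reported ≥ 348 days: 269 ≥ 348 is false
Combine:
[1.1] NOT false = true
[1] true AND false = false
[2.1] NOT false = true
[2] true AND false = false
[3] true AND false = false
[4.1] NOT true = false
[4.2] NOT false = true
[4] false AND true = false
[5.1] NOT true = false
[5] false AND false = false
[root] false OR false OR false OR false OR false = false
Overall: false → denied

Denied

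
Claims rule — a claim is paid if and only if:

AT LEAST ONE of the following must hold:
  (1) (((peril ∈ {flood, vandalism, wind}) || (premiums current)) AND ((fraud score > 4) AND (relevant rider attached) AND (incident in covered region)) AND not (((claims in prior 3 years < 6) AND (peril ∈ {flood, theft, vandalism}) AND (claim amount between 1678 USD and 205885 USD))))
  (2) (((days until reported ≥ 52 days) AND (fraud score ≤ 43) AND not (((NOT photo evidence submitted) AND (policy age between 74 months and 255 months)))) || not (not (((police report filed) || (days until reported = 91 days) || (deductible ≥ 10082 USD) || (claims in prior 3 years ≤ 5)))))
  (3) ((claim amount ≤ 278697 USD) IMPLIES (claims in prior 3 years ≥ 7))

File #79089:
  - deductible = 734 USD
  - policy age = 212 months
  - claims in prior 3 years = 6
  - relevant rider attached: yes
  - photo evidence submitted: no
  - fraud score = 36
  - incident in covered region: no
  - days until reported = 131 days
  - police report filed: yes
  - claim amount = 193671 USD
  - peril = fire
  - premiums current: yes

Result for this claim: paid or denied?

Atomic conditions:
  peril ∈ {flood, vandalism, wind}: fire is not in the set → false
  premiums current: yes → true
  fraud score > 4: 36 > 4 is true
  relevant rider attached: yes → true
  incident in covered region: no → false
  claims in prior 3 years < 6: 6 < 6 is false
  peril ∈ {flood, theft, vandalism}: fire is not in the set → false
  claim amount between 1678 USD and 205885 USD: 193671 in [1678, 205885] is true
  days until reported ≥ 52 days: 131 ≥ 52 is true
  fraud score ≤ 43: 36 ≤ 43 is true
  NOT photo evidence submitted: no → true
  policy age between 74 months and 255 months: 212 in [74, 255] is true
  police report filed: yes → true
  days until reported = 91 days: 131 == 91 is false
  deductible ≥ 10082 USD: 734 ≥ 10082 is false
  claims in prior 3 years ≤ 5: 6 ≤ 5 is false
  claim amount ≤ 278697 USD: 193671 ≤ 278697 is true
  claims in prior 3 years ≥ 7: 6 ≥ 7 is false
Combine:
[1.1] false OR true = true
[1.2] true AND true AND false = false
[1.3.1] false AND false AND true = false
[1.3] NOT false = true
[1] true AND false AND true = false
[2.1.3.1] true AND true = true
[2.1.3] NOT true = false
[2.1] true AND true AND false = false
[2.2.1.1] true OR false OR false OR false = true
[2.2.1] NOT true = false
[2.2] NOT false = true
[2] false OR true = true
[3] true → false = false
[root] false OR true OR false = true
Overall: true → paid

Paid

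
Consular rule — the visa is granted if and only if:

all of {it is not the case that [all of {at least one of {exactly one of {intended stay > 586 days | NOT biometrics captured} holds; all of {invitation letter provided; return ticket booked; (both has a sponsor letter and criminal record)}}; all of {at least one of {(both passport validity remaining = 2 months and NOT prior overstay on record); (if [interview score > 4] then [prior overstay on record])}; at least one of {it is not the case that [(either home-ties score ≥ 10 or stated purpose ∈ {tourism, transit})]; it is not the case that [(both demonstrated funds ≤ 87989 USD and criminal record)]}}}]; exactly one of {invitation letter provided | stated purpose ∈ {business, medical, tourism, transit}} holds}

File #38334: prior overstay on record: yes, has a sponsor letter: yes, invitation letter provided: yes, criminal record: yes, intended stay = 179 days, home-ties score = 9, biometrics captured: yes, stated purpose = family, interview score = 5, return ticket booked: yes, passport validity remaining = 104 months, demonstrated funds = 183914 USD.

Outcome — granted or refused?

Atomic conditions:
  intended stay > 586 days: 179 > 586 is false
  NOT biometrics captured: yes → false
  invitation letter provided: yes → true
  return ticket booked: yes → true
  has a sponsor letter: yes → true
  criminal record: yes → true
  passport validity remaining = 2 months: 104 == 2 is false
  NOT prior overstay on record: yes → false
  interview score > 4: 5 > 4 is true
  prior overstay on record: yes → true
  home-ties score ≥ 10: 9 ≥ 10 is false
  stated purpose ∈ {tourism, transit}: family is not in the set → false
  demonstrated funds ≤ 87989 USD: 183914 ≤ 87989 is false
  stated purpose ∈ {business, medical, tourism, transit}: family is not in the set → false
Combine:
[1.1.1.1] exactly-one(false, false) = false
[1.1.1.2.3] true AND true = true
[1.1.1.2] true AND true AND true = true
[1.1.1] false OR true = true
[1.1.2.1.1] false AND false = false
[1.1.2.1.2] true → true = true
[1.1.2.1] false OR true = true
[1.1.2.2.1.1] false OR false = false
[1.1.2.2.1] NOT false = true
[1.1.2.2.2.1] false AND true = false
[1.1.2.2.2] NOT false = true
[1.1.2.2] true OR true = true
[1.1.2] true AND true = true
[1.1] true AND true = true
[1] NOT true = false
[2] exactly-one(true, false) = true
[root] false AND true = false
Overall: false → refused

Refused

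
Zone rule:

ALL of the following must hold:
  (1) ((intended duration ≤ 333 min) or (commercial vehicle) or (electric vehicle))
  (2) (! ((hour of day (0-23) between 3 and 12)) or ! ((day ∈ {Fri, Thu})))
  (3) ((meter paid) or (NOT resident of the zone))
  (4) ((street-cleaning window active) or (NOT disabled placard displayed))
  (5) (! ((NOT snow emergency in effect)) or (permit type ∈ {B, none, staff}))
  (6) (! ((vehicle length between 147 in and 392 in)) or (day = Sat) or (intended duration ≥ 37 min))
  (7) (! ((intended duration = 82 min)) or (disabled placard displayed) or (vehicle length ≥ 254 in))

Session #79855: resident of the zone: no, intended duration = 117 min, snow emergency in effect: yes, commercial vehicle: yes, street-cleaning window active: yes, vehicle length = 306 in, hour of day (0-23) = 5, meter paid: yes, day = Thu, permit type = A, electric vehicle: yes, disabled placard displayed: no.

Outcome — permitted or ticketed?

Atomic conditions:
  intended duration ≤ 333 min: 117 ≤ 333 is true
  commercial vehicle: yes → true
  electric vehicle: yes → true
  hour of day (0-23) between 3 and 12: 5 in [3, 12] is true
  day ∈ {Fri, Thu}: Thu is in the set → true
  meter paid: yes → true
  NOT resident of the zone: no → true
  street-cleaning window active: yes → true
  NOT disabled placard displayed: no → true
  NOT snow emergency in effect: yes → false
  permit type ∈ {B, none, staff}: A is not in the set → false
  vehicle length between 147 in and 392 in: 306 in [147, 392] is true
  day = Sat: Thu == Sat is false
  intended duration ≥ 37 min: 117 ≥ 37 is true
  intended duration = 82 min: 117 == 82 is false
  disabled placard displayed: no → false
  vehicle length ≥ 254 in: 306 ≥ 254 is true
Combine:
[1] true OR true OR true = true
[2.1] NOT true = false
[2.2] NOT true = false
[2] false OR false = false
[3] true OR true = true
[4] true OR true = true
[5.1] NOT false = true
[5] true OR false = true
[6.1] NOT true = false
[6] false OR false OR true = true
[7.1] NOT false = true
[7] true OR false OR true = true
[root] true AND false AND true AND true AND true AND true AND true = false
Overall: false → ticketed

Ticketed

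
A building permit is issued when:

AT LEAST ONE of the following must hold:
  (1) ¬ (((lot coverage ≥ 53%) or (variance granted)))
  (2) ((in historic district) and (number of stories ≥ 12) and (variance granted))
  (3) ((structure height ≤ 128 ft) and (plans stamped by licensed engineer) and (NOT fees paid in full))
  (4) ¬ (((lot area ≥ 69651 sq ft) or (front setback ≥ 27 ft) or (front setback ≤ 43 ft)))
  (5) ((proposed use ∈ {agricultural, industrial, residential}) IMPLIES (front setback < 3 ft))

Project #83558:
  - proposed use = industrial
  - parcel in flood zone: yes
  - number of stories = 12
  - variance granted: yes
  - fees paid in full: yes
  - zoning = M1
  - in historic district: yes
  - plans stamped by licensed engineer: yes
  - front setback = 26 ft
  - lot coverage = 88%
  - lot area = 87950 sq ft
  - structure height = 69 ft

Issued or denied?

Atomic conditions:
  lot coverage ≥ 53%: 88 ≥ 53 is true
  variance granted: yes → true
  in historic district: yes → true
  number of stories ≥ 12: 12 ≥ 12 is true
  structure height ≤ 128 ft: 69 ≤ 128 is true
  plans stamped by licensed engineer: yes → true
  NOT fees paid in full: yes → false
  lot area ≥ 69651 sq ft: 87950 ≥ 69651 is true
  front setback ≥ 27 ft: 26 ≥ 27 is false
  front setback ≤ 43 ft: 26 ≤ 43 is true
  proposed use ∈ {agricultural, industrial, residential}: industrial is in the set → true
  front setback < 3 ft: 26 < 3 is false
Combine:
[1.1] true OR true = true
[1] NOT true = false
[2] true AND true AND true = true
[3] true AND true AND false = false
[4.1] true OR false OR true = true
[4] NOT true = false
[5] true → false = false
[root] false OR true OR false OR false OR false = true
Overall: true → issued

Issued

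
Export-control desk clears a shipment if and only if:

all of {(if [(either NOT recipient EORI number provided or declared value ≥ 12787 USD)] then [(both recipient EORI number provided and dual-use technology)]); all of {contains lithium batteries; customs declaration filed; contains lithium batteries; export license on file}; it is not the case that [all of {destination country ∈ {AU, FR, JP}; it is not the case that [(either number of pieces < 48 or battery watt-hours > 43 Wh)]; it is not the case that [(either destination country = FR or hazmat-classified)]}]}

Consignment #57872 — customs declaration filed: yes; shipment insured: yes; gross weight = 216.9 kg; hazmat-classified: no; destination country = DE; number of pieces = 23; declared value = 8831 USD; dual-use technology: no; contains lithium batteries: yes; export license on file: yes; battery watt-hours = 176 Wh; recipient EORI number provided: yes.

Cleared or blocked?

Atomic conditions:
  NOT recipient EORI number provided: yes → false
  declared value ≥ 12787 USD: 8831 ≥ 12787 is false
  recipient EORI number provided: yes → true
  dual-use technology: no → false
  contains lithium batteries: yes → true
  customs declaration filed: yes → true
  export license on file: yes → true
  destination country ∈ {AU, FR, JP}: DE is not in the set → false
  number of pieces < 48: 23 < 48 is true
  battery watt-hours > 43 Wh: 176 > 43 is true
  destination country = FR: DE == FR is false
  hazmat-classified: no → false
Combine:
[1.1] false OR false = false
[1.2] true AND false = false
[1] false → false (antecedent false ⇒ implication holds) = true
[2] true AND true AND true AND true = true
[3.1.2.1] true OR true = true
[3.1.2] NOT true = false
[3.1.3.1] false OR false = false
[3.1.3] NOT false = true
[3.1] false AND false AND true = false
[3] NOT false = true
[root] true AND true AND true = true
Overall: true → cleared

Cleared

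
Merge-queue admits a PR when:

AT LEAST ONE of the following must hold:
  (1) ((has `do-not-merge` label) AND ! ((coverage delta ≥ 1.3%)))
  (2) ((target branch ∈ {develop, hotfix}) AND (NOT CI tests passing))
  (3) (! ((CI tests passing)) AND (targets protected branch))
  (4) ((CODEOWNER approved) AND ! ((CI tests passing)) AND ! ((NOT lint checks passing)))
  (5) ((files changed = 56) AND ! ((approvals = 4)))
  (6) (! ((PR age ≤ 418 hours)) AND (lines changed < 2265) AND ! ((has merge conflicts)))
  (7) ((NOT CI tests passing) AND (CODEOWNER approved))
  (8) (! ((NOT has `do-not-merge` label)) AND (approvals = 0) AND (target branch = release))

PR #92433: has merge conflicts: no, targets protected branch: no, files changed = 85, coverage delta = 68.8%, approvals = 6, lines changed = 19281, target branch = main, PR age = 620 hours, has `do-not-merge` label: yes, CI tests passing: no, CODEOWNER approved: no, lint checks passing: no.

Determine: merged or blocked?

Atomic conditions:
  has `do-not-merge` label: yes → true
  coverage delta ≥ 1.3%: 68.8 ≥ 1.3 is true
  target branch ∈ {develop, hotfix}: main is not in the set → false
  NOT CI tests passing: no → true
  CI tests passing: no → false
  targets protected branch: no → false
  CODEOWNER approved: no → false
  NOT lint checks passing: no → true
  files changed = 56: 85 == 56 is false
  approvals = 4: 6 == 4 is false
  PR age ≤ 418 hours: 620 ≤ 418 is false
  lines changed < 2265: 19281 < 2265 is false
  has merge conflicts: no → false
  NOT has `do-not-merge` label: yes → false
  approvals = 0: 6 == 0 is false
  target branch = release: main == release is false
Combine:
[1.2] NOT true = false
[1] true AND false = false
[2] false AND true = false
[3.1] NOT false = true
[3] true AND false = false
[4.2] NOT false = true
[4.3] NOT true = false
[4] false AND true AND false = false
[5.2] NOT false = true
[5] false AND true = false
[6.1] NOT false = true
[6.3] NOT false = true
[6] true AND false AND true = false
[7] true AND false = false
[8.1] NOT false = true
[8] true AND false AND false = false
[root] false OR false OR false OR false OR false OR false OR false OR false = false
Overall: false → blocked

Blocked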